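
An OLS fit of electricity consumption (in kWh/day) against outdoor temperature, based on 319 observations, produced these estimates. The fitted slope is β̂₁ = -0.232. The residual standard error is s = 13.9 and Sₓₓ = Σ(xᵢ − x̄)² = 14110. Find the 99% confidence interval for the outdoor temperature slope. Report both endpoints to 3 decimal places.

(-0.535, 0.071)

SE(β̂₁) = s/√Sₓₓ = 13.9/√14110 = 0.117018.
df = n − 2 = 317.
t* = t_{0.005, 317} = 2.591427.
Margin = t* × SE = 2.591427 × 0.117018 = 0.30324.
CI: -0.232 ± 0.30324 → (-0.535, 0.071).
With 99% confidence, each one-unit increase in outdoor temperature is associated with a change of between -0.535 and 0.071 kWh/day in electricity consumption.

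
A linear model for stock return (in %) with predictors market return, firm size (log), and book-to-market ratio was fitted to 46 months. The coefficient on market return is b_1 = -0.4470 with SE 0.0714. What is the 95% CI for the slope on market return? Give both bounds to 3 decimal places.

df = n − k − 1 = 46 − 3 − 1 = 42.
t* = t_{0.025, 42} = 2.018082.
Margin = t* × SE = 2.018082 × 0.0714 = 0.14409.
CI: -0.4470 ± 0.14409 → (-0.591, -0.303).
With 95% confidence, each one-unit increase in market return is associated with a change of between -0.591 and -0.303 % in stock return, holding the other predictors fixed.

(-0.591, -0.303)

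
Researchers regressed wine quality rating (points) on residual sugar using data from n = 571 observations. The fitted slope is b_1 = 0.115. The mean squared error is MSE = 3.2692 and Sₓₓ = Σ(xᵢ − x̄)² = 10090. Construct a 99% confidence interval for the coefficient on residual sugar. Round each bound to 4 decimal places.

(0.0685, 0.1615)

SE(b_1) = √(MSE/Sₓₓ) = √(3.2692/10090) = 0.0180001.
df = n − 2 = 569.
t* = t_{0.005, 569} = 2.584497.
Margin = t* × SE = 2.584497 × 0.0180001 = 0.046521.
CI: 0.115 ± 0.046521 → (0.0685, 0.1615).
With 99% confidence, each one-unit increase in residual sugar is associated with a change of between 0.0685 and 0.1615 points in wine quality rating.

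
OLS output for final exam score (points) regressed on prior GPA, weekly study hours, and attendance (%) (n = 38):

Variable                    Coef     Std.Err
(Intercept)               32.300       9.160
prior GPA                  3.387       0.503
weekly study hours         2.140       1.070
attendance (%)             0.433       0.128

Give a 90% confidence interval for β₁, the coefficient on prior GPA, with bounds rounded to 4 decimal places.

(2.5365, 4.2375)

Read off: b = 3.387, SE = 0.503 for prior GPA.
df = n − k − 1 = 38 − 3 − 1 = 34.
t* = t_{0.05, 34} = 1.690924.
Margin = t* × SE = 1.690924 × 0.503 = 0.850535.
CI: 3.387 ± 0.850535 → (2.5365, 4.2375).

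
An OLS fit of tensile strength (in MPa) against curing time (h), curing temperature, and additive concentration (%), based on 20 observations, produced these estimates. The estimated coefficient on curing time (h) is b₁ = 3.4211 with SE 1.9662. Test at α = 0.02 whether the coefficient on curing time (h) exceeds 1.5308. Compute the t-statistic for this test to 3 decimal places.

H₀: β₁ = 1.5308 vs H₁: β₁ > 1.5308.
t = (b₁ − β₁⁰)/SE = (3.4211 − 1.5308) / 1.9662 = 0.961.
df = n − k − 1 = 20 − 3 − 1 = 16.
One-sided p ≈ 0.1753, which is ≥ 0.02, so fail to reject H₀.
The data do not give significant evidence that the true slope on curing time (h) exceeds 1.5308 MPa per unit, holding the other predictors fixed.

t = 0.961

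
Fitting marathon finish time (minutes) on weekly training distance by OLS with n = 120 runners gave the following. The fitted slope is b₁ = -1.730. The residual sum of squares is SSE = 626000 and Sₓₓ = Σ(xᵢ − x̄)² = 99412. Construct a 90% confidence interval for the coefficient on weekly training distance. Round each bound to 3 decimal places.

(-2.113, -1.347)

MSE = SSE/(n − 2) = 626000/118 = 5305.08.
SE(b₁) = √(MSE/Sₓₓ) = √(5305.08/99412) = 0.231008.
df = n − 2 = 118.
t* = t_{0.05, 118} = 1.65787.
Margin = t* × SE = 1.65787 × 0.231008 = 0.38298.
CI: -1.730 ± 0.38298 → (-2.113, -1.347).
With 90% confidence, each one-unit increase in weekly training distance is associated with a change of between -2.113 and -1.347 minutes in marathon finish time.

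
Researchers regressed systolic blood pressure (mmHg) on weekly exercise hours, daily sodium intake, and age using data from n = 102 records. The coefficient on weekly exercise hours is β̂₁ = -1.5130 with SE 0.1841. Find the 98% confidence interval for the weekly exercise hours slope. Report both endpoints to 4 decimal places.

(-1.9484, -1.0776)

df = n − k − 1 = 102 − 3 − 1 = 98.
t* = t_{0.01, 98} = 2.365002.
Margin = t* × SE = 2.365002 × 0.1841 = 0.435397.
CI: -1.5130 ± 0.435397 → (-1.9484, -1.0776).
With 98% confidence, each one-unit increase in weekly exercise hours is associated with a change of between -1.9484 and -1.0776 mmHg in systolic blood pressure, holding the other predictors fixed.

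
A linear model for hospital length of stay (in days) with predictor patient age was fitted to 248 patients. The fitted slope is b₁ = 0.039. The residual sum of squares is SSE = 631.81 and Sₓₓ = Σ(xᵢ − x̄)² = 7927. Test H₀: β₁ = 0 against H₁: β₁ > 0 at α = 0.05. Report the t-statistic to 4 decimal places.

t = 2.1667

MSE = SSE/(n − 2) = 631.81/246 = 2.56833.
SE(b₁) = √(MSE/Sₓₓ) = √(2.56833/7927) = 0.0179999.
t = 0.039 / 0.0179999 = 2.1667.
df = n − 2 = 246.
One-sided p ≈ 0.0156, which is < 0.05, so reject H₀.
There is evidence that the true slope on patient age is positive.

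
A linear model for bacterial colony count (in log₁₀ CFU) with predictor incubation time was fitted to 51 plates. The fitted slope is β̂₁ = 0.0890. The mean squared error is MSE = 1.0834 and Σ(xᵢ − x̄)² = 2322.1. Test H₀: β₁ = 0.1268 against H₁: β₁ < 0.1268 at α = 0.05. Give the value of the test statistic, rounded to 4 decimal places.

t = -1.7500

SE(β̂₁) = √(MSE/Sₓₓ) = √(1.0834/2322.1) = 0.0216.
t = (0.0890 − 0.1268) / 0.0216 = -1.7500.
df = n − 2 = 49.
One-sided p ≈ 0.0432, which is < 0.05, so reject H₀.
There is evidence that the true slope on incubation time is below 0.1268 log₁₀ CFU per unit.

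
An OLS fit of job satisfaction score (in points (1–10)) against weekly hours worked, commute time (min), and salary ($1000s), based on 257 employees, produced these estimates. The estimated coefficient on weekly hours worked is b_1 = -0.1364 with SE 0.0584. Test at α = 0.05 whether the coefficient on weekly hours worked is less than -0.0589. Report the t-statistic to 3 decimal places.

H₀: β₁ = -0.0589 vs H₁: β₁ < -0.0589.
t = (b_1 − β₁⁰)/SE = (-0.1364 − (-0.0589)) / 0.0584 = -1.327.
df = n − k − 1 = 257 − 3 − 1 = 253.
One-sided p ≈ 0.0928, which is ≥ 0.05, so fail to reject H₀.
The data do not give significant evidence that the true slope on weekly hours worked is below -0.0589 points (1–10) per unit, holding the other predictors fixed.

t = -1.327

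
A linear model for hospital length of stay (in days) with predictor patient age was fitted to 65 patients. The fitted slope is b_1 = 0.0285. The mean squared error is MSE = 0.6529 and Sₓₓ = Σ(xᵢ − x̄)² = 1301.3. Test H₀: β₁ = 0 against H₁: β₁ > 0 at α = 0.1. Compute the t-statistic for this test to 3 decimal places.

t = 1.272

SE(b_1) = √(MSE/Sₓₓ) = √(0.6529/1301.3) = 0.0223993.
t = 0.0285 / 0.0223993 = 1.272.
df = n − 2 = 63.
One-sided p ≈ 0.1040, which is ≥ 0.1, so fail to reject H₀.
The data do not give significant evidence that the true slope on patient age is positive.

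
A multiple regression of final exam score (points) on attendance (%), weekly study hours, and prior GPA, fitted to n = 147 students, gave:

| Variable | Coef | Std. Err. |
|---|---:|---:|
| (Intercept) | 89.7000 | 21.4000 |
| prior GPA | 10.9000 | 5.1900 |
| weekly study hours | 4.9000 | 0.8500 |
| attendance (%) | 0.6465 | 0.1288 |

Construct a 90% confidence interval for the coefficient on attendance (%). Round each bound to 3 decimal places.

Read off: b = 0.6465, SE = 0.1288 for attendance (%).
df = n − k − 1 = 147 − 3 − 1 = 143.
t* = t_{0.05, 143} = 1.655579.
Margin = t* × SE = 1.655579 × 0.1288 = 0.21324.
CI: 0.6465 ± 0.21324 → (0.433, 0.860).

(0.433, 0.860)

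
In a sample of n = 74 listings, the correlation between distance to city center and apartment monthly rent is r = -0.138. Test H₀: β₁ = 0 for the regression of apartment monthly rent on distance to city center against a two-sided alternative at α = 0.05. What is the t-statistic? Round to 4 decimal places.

t = -1.1823

t = r·√(n − 2)/√(1 − r²) = -0.138·√72/√0.980956 = -1.1823.
df = n − 2 = 72.
Two-sided p ≈ 0.2410, which is ≥ 0.05, so fail to reject H₀.
The data do not give significant evidence of a linear association between distance to city center and apartment monthly rent.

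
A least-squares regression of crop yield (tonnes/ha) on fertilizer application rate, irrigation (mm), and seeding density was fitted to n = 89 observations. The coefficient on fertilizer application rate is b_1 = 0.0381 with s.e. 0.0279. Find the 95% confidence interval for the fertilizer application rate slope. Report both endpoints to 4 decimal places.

(-0.0174, 0.0936)

df = n − k − 1 = 89 − 3 − 1 = 85.
t* = t_{0.025, 85} = 1.988268.
Margin = t* × SE = 1.988268 × 0.0279 = 0.055473.
CI: 0.0381 ± 0.055473 → (-0.0174, 0.0936).
With 95% confidence, each one-unit increase in fertilizer application rate is associated with a change of between -0.0174 and 0.0936 tonnes/ha in crop yield, holding the other predictors fixed.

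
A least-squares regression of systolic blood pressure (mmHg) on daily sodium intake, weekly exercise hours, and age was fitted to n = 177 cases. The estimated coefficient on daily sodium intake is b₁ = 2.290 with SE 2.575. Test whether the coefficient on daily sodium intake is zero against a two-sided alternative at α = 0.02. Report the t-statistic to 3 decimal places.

t = 0.889

H₀: β₁ = 0 vs H₁: β₁ ≠ 0.
t = (b₁ − β₁⁰)/SE = 2.290 / 2.575 = 0.889.
df = n − k − 1 = 177 − 3 − 1 = 173.
Two-sided p ≈ 0.3751, which is ≥ 0.02, so fail to reject H₀.
The data do not give significant evidence of an association between daily sodium intake and systolic blood pressure, after adjusting for the other predictors.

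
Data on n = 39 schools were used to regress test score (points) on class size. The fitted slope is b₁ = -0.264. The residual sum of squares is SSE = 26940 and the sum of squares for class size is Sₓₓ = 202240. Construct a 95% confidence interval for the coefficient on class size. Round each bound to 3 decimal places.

(-0.386, -0.142)

MSE = SSE/(n − 2) = 26940/37 = 728.108.
SE(b₁) = √(MSE/Sₓₓ) = √(728.108/202240) = 0.0600018.
df = n − 2 = 37.
t* = t_{0.025, 37} = 2.026192.
Margin = t* × SE = 2.026192 × 0.0600018 = 0.12158.
CI: -0.264 ± 0.12158 → (-0.386, -0.142).
With 95% confidence, each one-unit increase in class size is associated with a change of between -0.386 and -0.142 points in test score.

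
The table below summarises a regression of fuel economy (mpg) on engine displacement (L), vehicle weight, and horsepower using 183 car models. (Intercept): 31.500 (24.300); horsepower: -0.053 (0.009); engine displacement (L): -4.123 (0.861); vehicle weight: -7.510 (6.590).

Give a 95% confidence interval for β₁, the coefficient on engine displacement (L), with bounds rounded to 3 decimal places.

Read off: b = -4.123, SE = 0.861 for engine displacement (L).
df = n − k − 1 = 183 − 3 − 1 = 179.
t* = t_{0.025, 179} = 1.973305.
Margin = t* × SE = 1.973305 × 0.861 = 1.69902.
CI: -4.123 ± 1.69902 → (-5.822, -2.424).

(-5.822, -2.424)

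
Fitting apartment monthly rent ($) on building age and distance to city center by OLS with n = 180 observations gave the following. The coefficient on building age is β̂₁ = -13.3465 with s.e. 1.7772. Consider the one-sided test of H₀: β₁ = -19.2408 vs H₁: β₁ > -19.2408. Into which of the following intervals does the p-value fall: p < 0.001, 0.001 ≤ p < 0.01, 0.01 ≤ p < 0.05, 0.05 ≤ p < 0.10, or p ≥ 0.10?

p < 0.001

t = (-13.3465 − (-19.2408)) / 1.7772 = 3.317.
df = n − k − 1 = 180 − 2 − 1 = 177.
One-sided p = P(T_{177} > t) ≈ 0.0006.
So p < 0.001.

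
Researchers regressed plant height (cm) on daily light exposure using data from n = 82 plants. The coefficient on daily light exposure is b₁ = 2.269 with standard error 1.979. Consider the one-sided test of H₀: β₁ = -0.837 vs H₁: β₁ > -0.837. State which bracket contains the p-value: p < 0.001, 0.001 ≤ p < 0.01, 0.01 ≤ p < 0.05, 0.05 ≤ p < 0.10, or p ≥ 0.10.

t = (2.269 − (-0.837)) / 1.979 = 1.569.
df = n − 2 = 82 − 2 = 80.
One-sided p = P(T_{80} > t) ≈ 0.0602.
So 0.05 ≤ p < 0.10.

0.05 ≤ p < 0.10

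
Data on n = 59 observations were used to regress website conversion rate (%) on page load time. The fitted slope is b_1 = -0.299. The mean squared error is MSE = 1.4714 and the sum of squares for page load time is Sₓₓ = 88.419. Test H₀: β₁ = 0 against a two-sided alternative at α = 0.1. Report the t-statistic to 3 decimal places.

t = -2.318

SE(b_1) = √(MSE/Sₓₓ) = √(1.4714/88.419) = 0.129001.
t = -0.299 / 0.129001 = -2.318.
df = n − 2 = 57.
Two-sided p ≈ 0.0241, which is < 0.1, so reject H₀.
There is evidence that page load time is associated with website conversion rate.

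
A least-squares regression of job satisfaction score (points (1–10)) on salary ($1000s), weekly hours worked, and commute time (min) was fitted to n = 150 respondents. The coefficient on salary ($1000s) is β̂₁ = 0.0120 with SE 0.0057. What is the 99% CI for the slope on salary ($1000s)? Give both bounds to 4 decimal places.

df = n − k − 1 = 150 − 3 − 1 = 146.
t* = t_{0.005, 146} = 2.609923.
Margin = t* × SE = 2.609923 × 0.0057 = 0.014877.
CI: 0.0120 ± 0.014877 → (-0.0029, 0.0269).
With 99% confidence, each one-unit increase in salary ($1000s) is associated with a change of between -0.0029 and 0.0269 points (1–10) in job satisfaction score, holding the other predictors fixed.

(-0.0029, 0.0269)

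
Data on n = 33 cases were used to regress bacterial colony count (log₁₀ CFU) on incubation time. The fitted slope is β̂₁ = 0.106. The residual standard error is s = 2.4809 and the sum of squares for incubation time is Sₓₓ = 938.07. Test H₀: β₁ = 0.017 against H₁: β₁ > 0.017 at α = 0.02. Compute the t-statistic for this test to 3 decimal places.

SE(β̂₁) = s/√Sₓₓ = 2.4809/√938.07 = 0.0810012.
t = (0.106 − 0.017) / 0.0810012 = 1.099.
df = n − 2 = 31.
One-sided p ≈ 0.1402, which is ≥ 0.02, so fail to reject H₀.
The data do not give significant evidence that the true slope on incubation time exceeds 0.017 log₁₀ CFU per unit.

t = 1.099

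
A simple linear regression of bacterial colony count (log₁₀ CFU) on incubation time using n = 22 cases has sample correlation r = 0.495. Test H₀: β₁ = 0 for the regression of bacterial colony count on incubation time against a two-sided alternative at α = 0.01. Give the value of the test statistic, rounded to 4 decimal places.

t = 2.5477

t = r·√(n − 2)/√(1 − r²) = 0.495·√20/√0.754975 = 2.5477.
df = n − 2 = 20.
Two-sided p ≈ 0.0192, which is ≥ 0.01, so fail to reject H₀.
The data do not give significant evidence of a linear association between incubation time and bacterial colony count.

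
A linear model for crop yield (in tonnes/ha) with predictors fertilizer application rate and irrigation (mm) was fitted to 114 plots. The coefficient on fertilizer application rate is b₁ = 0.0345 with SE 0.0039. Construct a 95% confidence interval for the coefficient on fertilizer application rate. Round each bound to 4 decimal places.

df = n − k − 1 = 114 − 2 − 1 = 111.
t* = t_{0.025, 111} = 1.981567.
Margin = t* × SE = 1.981567 × 0.0039 = 0.007728.
CI: 0.0345 ± 0.007728 → (0.0268, 0.0422).
With 95% confidence, each one-unit increase in fertilizer application rate is associated with a change of between 0.0268 and 0.0422 tonnes/ha in crop yield, holding the other predictors fixed.

(0.0268, 0.0422)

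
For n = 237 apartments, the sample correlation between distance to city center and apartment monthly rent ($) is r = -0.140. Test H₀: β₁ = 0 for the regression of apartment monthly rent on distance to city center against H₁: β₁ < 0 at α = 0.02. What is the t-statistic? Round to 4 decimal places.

t = -2.1675

t = r·√(n − 2)/√(1 − r²) = -0.140·√235/√0.9804 = -2.1675.
df = n − 2 = 235.
One-sided p ≈ 0.0156, which is < 0.02, so reject H₀.
There is evidence of a linear association between distance to city center and apartment monthly rent.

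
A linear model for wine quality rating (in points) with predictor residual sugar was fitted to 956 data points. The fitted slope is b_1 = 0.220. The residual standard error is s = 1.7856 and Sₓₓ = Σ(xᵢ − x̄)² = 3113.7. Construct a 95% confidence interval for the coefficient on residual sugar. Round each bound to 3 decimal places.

SE(b_1) = s/√Sₓₓ = 1.7856/√3113.7 = 0.0319997.
df = n − 2 = 954.
t* = t_{0.025, 954} = 1.962454.
Margin = t* × SE = 1.962454 × 0.0319997 = 0.06280.
CI: 0.220 ± 0.06280 → (0.157, 0.283).
With 95% confidence, each one-unit increase in residual sugar is associated with a change of between 0.157 and 0.283 points in wine quality rating.

(0.157, 0.283)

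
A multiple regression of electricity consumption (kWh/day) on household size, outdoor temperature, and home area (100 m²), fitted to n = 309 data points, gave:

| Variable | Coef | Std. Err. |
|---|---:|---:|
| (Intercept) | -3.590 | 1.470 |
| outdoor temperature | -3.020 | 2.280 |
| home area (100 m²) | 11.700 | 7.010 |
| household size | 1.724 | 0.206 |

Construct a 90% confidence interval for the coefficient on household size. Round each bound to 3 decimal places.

(1.384, 2.064)

Read off: b = 1.724, SE = 0.206 for household size.
df = n − k − 1 = 309 − 3 − 1 = 305.
t* = t_{0.05, 305} = 1.649865.
Margin = t* × SE = 1.649865 × 0.206 = 0.33987.
CI: 1.724 ± 0.33987 → (1.384, 2.064).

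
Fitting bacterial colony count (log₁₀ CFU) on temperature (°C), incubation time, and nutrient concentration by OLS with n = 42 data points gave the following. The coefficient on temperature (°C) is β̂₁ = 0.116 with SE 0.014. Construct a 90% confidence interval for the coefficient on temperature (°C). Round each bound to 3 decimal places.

(0.092, 0.140)

df = n − k − 1 = 42 − 3 − 1 = 38.
t* = t_{0.05, 38} = 1.685954.
Margin = t* × SE = 1.685954 × 0.014 = 0.02360.
CI: 0.116 ± 0.02360 → (0.092, 0.140).
With 90% confidence, each one-unit increase in temperature (°C) is associated with a change of between 0.092 and 0.140 log₁₀ CFU in bacterial colony count, holding the other predictors fixed.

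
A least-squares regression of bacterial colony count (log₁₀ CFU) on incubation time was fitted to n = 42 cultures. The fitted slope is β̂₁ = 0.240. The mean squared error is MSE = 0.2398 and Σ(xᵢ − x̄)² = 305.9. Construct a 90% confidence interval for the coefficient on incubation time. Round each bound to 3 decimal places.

SE(β̂₁) = √(MSE/Sₓₓ) = √(0.2398/305.9) = 0.0279985.
df = n − 2 = 40.
t* = t_{0.05, 40} = 1.683851.
Margin = t* × SE = 1.683851 × 0.0279985 = 0.04715.
CI: 0.240 ± 0.04715 → (0.193, 0.287).
With 90% confidence, each one-unit increase in incubation time is associated with a change of between 0.193 and 0.287 log₁₀ CFU in bacterial colony count.

(0.193, 0.287)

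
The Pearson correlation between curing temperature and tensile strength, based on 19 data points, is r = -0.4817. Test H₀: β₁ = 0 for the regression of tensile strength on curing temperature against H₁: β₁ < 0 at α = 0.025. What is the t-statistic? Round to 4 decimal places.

t = -2.2664

t = r·√(n − 2)/√(1 − r²) = -0.4817·√17/√0.767965 = -2.2664.
df = n − 2 = 17.
One-sided p ≈ 0.0184, which is < 0.025, so reject H₀.
There is evidence of a linear association between curing temperature and tensile strength.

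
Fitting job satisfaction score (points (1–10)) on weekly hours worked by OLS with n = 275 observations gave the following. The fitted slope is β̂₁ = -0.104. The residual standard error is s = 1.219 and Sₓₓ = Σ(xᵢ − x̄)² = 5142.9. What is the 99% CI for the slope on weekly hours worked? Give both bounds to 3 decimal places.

(-0.148, -0.060)

SE(β̂₁) = s/√Sₓₓ = 1.219/√5142.9 = 0.0169981.
df = n − 2 = 273.
t* = t_{0.005, 273} = 2.593958.
Margin = t* × SE = 2.593958 × 0.0169981 = 0.04409.
CI: -0.104 ± 0.04409 → (-0.148, -0.060).
With 99% confidence, each one-unit increase in weekly hours worked is associated with a change of between -0.148 and -0.060 points (1–10) in job satisfaction score.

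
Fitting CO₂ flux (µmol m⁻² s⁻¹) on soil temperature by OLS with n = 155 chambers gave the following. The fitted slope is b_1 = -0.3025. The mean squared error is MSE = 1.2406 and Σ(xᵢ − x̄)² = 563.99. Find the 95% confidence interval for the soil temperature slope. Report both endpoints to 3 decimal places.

(-0.395, -0.210)

SE(b_1) = √(MSE/Sₓₓ) = √(1.2406/563.99) = 0.0469008.
df = n − 2 = 153.
t* = t_{0.025, 153} = 1.97559.
Margin = t* × SE = 1.97559 × 0.0469008 = 0.09266.
CI: -0.3025 ± 0.09266 → (-0.395, -0.210).
With 95% confidence, each one-unit increase in soil temperature is associated with a change of between -0.395 and -0.210 µmol m⁻² s⁻¹ in CO₂ flux.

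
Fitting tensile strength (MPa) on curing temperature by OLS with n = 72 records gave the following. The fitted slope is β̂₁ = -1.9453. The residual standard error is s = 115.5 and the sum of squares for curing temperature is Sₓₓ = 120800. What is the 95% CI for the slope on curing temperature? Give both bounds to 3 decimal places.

SE(β̂₁) = s/√Sₓₓ = 115.5/√120800 = 0.332314.
df = n − 2 = 70.
t* = t_{0.025, 70} = 1.994437.
Margin = t* × SE = 1.994437 × 0.332314 = 0.66278.
CI: -1.9453 ± 0.66278 → (-2.608, -1.283).
With 95% confidence, each one-unit increase in curing temperature is associated with a change of between -2.608 and -1.283 MPa in tensile strength.

(-2.608, -1.283)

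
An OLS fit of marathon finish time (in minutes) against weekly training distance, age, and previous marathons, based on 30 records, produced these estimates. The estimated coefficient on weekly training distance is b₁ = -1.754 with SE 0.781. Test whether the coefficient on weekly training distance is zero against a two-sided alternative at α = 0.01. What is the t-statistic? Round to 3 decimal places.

H₀: β₁ = 0 vs H₁: β₁ ≠ 0.
t = (b₁ − β₁⁰)/SE = -1.754 / 0.781 = -2.246.
df = n − k − 1 = 30 − 3 − 1 = 26.
Two-sided p ≈ 0.0334, which is ≥ 0.01, so fail to reject H₀.
The data do not give significant evidence of an association between weekly training distance and marathon finish time, after adjusting for the other predictors.

t = -2.246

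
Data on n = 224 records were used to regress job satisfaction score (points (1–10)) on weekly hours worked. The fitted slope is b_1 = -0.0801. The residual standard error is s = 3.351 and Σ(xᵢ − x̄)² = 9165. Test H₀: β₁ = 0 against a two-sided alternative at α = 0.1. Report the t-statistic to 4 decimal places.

SE(b_1) = s/√Sₓₓ = 3.351/√9165 = 0.0350032.
t = -0.0801 / 0.0350032 = -2.2884.
df = n − 2 = 222.
Two-sided p ≈ 0.0231, which is < 0.1, so reject H₀.
There is evidence that weekly hours worked is associated with job satisfaction score.

t = -2.2884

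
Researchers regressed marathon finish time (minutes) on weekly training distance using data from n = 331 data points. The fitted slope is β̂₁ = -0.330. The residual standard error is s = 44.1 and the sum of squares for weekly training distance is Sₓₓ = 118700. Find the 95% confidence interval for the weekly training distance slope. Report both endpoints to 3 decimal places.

(-0.582, -0.078)

SE(β̂₁) = s/√Sₓₓ = 44.1/√118700 = 0.128001.
df = n − 2 = 329.
t* = t_{0.025, 329} = 1.967201.
Margin = t* × SE = 1.967201 × 0.128001 = 0.25180.
CI: -0.330 ± 0.25180 → (-0.582, -0.078).
With 95% confidence, each one-unit increase in weekly training distance is associated with a change of between -0.582 and -0.078 minutes in marathon finish time.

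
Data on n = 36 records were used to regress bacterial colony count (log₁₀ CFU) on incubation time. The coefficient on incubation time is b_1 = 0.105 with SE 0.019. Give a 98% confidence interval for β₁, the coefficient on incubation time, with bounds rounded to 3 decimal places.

df = n − 2 = 36 − 2 = 34.
t* = t_{0.01, 34} = 2.44115.
Margin = t* × SE = 2.44115 × 0.019 = 0.04638.
CI: 0.105 ± 0.04638 → (0.059, 0.151).
With 98% confidence, each one-unit increase in incubation time is associated with a change of between 0.059 and 0.151 log₁₀ CFU in bacterial colony count.

(0.059, 0.151)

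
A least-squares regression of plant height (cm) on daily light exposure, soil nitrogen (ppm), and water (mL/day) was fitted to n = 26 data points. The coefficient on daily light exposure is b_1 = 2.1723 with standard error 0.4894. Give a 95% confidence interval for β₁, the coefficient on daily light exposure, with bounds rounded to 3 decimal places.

df = n − k − 1 = 26 − 3 − 1 = 22.
t* = t_{0.025, 22} = 2.073873.
Margin = t* × SE = 2.073873 × 0.4894 = 1.01495.
CI: 2.1723 ± 1.01495 → (1.157, 3.187).
With 95% confidence, each one-unit increase in daily light exposure is associated with a change of between 1.157 and 3.187 cm in plant height, holding the other predictors fixed.

(1.157, 3.187)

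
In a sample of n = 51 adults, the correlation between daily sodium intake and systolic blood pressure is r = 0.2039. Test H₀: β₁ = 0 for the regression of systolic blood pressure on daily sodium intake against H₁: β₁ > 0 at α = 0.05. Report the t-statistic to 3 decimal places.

t = r·√(n − 2)/√(1 − r²) = 0.2039·√49/√0.958425 = 1.458.
df = n − 2 = 49.
One-sided p ≈ 0.0756, which is ≥ 0.05, so fail to reject H₀.
The data do not give significant evidence of a linear association between daily sodium intake and systolic blood pressure.

t = 1.458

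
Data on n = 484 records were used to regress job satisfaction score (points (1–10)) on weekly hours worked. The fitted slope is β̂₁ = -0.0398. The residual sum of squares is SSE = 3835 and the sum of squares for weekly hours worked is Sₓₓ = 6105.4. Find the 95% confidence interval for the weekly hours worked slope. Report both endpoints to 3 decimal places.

(-0.111, 0.031)

MSE = SSE/(n − 2) = 3835/482 = 7.95643.
SE(β̂₁) = √(MSE/Sₓₓ) = √(7.95643/6105.4) = 0.0360996.
df = n − 2 = 482.
t* = t_{0.025, 482} = 1.964898.
Margin = t* × SE = 1.964898 × 0.0360996 = 0.07093.
CI: -0.0398 ± 0.07093 → (-0.111, 0.031).
With 95% confidence, each one-unit increase in weekly hours worked is associated with a change of between -0.111 and 0.031 points (1–10) in job satisfaction score.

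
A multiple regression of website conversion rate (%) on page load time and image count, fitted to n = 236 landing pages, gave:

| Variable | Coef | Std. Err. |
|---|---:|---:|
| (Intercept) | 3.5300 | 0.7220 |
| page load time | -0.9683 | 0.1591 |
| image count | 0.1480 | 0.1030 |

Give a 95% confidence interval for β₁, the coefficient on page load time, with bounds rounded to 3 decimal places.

(-1.282, -0.655)

Read off: b = -0.9683, SE = 0.1591 for page load time.
df = n − k − 1 = 236 − 2 − 1 = 233.
t* = t_{0.025, 233} = 1.970198.
Margin = t* × SE = 1.970198 × 0.1591 = 0.31346.
CI: -0.9683 ± 0.31346 → (-1.282, -0.655).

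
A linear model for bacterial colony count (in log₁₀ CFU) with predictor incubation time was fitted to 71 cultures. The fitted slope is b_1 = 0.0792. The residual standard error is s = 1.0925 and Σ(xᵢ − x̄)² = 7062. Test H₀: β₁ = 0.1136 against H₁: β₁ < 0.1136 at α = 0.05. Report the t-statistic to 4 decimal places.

SE(b_1) = s/√Sₓₓ = 1.0925/√7062 = 0.0130004.
t = (0.0792 − 0.1136) / 0.0130004 = -2.6461.
df = n − 2 = 69.
One-sided p ≈ 0.0050, which is < 0.05, so reject H₀.
There is evidence that the true slope on incubation time is below 0.1136 log₁₀ CFU per unit.

t = -2.6461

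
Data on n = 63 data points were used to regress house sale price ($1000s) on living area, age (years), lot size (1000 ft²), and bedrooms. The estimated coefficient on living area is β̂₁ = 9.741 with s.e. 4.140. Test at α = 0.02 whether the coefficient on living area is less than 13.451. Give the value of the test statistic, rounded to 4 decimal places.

H₀: β₁ = 13.451 vs H₁: β₁ < 13.451.
t = (β̂₁ − β₁⁰)/SE = (9.741 − 13.451) / 4.140 = -0.8961.
df = n − k − 1 = 63 − 4 − 1 = 58.
One-sided p ≈ 0.1869, which is ≥ 0.02, so fail to reject H₀.
The data do not give significant evidence that the true slope on living area is below 13.451 $1000s per unit, holding the other predictors fixed.

t = -0.8961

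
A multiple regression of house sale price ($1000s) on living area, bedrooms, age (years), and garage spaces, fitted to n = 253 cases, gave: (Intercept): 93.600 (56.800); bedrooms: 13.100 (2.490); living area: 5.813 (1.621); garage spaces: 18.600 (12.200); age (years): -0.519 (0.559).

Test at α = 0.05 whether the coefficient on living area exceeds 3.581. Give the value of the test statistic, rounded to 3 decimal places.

Read off: b = 5.813, SE = 1.621 for living area.
H₀: β₁ = 3.581 vs H₁: β₁ > 3.581.
t = (5.813 − 3.581) / 1.621 = 1.377.
df = n − k − 1 = 253 − 4 − 1 = 248.
One-sided p ≈ 0.0849, which is ≥ 0.05, so fail to reject H₀.
The data do not give significant evidence that the true slope on living area exceeds 3.581 $1000s per unit, holding the other predictors fixed.

t = 1.377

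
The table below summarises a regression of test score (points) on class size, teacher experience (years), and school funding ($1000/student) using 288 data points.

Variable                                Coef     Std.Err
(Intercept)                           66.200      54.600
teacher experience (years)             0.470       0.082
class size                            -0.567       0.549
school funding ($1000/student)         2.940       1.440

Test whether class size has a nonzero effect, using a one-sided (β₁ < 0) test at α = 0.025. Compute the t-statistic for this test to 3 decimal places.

Read off: b = -0.567, SE = 0.549 for class size.
H₀: β₁ = 0 vs H₁: β₁ < 0.
t = -0.567 / 0.549 = -1.033.
df = n − k − 1 = 288 − 3 − 1 = 284.
One-sided p ≈ 0.1513, which is ≥ 0.025, so fail to reject H₀.
The data do not give significant evidence that the true slope on class size is negative, holding the other predictors fixed.

t = -1.033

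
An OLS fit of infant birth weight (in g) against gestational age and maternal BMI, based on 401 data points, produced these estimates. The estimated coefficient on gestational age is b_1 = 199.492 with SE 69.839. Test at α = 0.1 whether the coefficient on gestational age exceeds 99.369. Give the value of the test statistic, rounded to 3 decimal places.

t = 1.434

H₀: β₁ = 99.369 vs H₁: β₁ > 99.369.
t = (b_1 − β₁⁰)/SE = (199.492 − 99.369) / 69.839 = 1.434.
df = n − k − 1 = 401 − 2 − 1 = 398.
One-sided p ≈ 0.0762, which is < 0.1, so reject H₀.
There is evidence that the true slope on gestational age exceeds 99.369 g per unit, holding the other predictors fixed.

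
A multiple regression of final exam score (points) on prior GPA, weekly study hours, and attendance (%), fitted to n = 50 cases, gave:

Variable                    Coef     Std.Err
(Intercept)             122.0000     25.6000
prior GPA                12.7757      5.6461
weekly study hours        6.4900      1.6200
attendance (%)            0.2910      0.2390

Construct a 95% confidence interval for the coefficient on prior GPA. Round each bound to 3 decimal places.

(1.411, 24.141)

Read off: b = 12.7757, SE = 5.6461 for prior GPA.
df = n − k − 1 = 50 − 3 − 1 = 46.
t* = t_{0.025, 46} = 2.012896.
Margin = t* × SE = 2.012896 × 5.6461 = 11.36501.
CI: 12.7757 ± 11.36501 → (1.411, 24.141).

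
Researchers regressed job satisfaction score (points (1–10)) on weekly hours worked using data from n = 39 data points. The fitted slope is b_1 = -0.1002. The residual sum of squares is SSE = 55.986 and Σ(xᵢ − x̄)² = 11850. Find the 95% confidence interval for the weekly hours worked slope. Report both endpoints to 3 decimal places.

(-0.123, -0.077)

MSE = SSE/(n − 2) = 55.986/37 = 1.51314.
SE(b_1) = √(MSE/Sₓₓ) = √(1.51314/11850) = 0.0113.
df = n − 2 = 37.
t* = t_{0.025, 37} = 2.026192.
Margin = t* × SE = 2.026192 × 0.0113 = 0.02290.
CI: -0.1002 ± 0.02290 → (-0.123, -0.077).
With 95% confidence, each one-unit increase in weekly hours worked is associated with a change of between -0.123 and -0.077 points (1–10) in job satisfaction score.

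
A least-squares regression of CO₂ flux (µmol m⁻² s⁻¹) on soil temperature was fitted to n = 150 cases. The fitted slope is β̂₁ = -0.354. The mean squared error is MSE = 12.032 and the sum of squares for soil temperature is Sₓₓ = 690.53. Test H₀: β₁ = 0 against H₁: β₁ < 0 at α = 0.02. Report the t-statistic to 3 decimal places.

t = -2.682

SE(β̂₁) = √(MSE/Sₓₓ) = √(12.032/690.53) = 0.132001.
t = -0.354 / 0.132001 = -2.682.
df = n − 2 = 148.
One-sided p ≈ 0.0041, which is < 0.02, so reject H₀.
There is evidence that the true slope on soil temperature is negative.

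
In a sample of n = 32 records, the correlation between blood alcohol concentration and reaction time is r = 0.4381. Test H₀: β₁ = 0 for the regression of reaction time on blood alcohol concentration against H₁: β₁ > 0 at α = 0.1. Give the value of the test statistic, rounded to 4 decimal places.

t = r·√(n − 2)/√(1 − r²) = 0.4381·√30/√0.808068 = 2.6694.
df = n − 2 = 30.
One-sided p ≈ 0.0061, which is < 0.1, so reject H₀.
There is evidence of a linear association between blood alcohol concentration and reaction time.

t = 2.6694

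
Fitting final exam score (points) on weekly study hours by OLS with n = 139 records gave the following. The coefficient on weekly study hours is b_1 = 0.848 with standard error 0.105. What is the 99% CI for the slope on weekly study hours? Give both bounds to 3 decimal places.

(0.574, 1.122)

df = n − 2 = 139 − 2 = 137.
t* = t_{0.005, 137} = 2.612192.
Margin = t* × SE = 2.612192 × 0.105 = 0.27428.
CI: 0.848 ± 0.27428 → (0.574, 1.122).
With 99% confidence, each one-unit increase in weekly study hours is associated with a change of between 0.574 and 1.122 points in final exam score.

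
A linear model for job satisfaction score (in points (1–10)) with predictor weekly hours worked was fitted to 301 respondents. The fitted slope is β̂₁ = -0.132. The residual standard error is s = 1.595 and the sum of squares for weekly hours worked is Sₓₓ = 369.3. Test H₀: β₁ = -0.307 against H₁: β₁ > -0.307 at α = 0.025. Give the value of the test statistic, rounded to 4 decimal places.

SE(β̂₁) = s/√Sₓₓ = 1.595/√369.3 = 0.0829987.
t = (-0.132 − (-0.307)) / 0.0829987 = 2.1085.
df = n − 2 = 299.
One-sided p ≈ 0.0179, which is < 0.025, so reject H₀.
There is evidence that the true slope on weekly hours worked exceeds -0.307 points (1–10) per unit.

t = 2.1085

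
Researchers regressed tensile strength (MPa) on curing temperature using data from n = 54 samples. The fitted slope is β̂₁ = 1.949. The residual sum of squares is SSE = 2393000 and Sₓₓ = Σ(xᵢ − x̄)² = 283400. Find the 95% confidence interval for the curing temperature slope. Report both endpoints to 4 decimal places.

(1.1404, 2.7576)

MSE = SSE/(n − 2) = 2393000/52 = 46019.2.
SE(β̂₁) = √(MSE/Sₓₓ) = √(46019.2/283400) = 0.402967.
df = n − 2 = 52.
t* = t_{0.025, 52} = 2.006647.
Margin = t* × SE = 2.006647 × 0.402967 = 0.808613.
CI: 1.949 ± 0.808613 → (1.1404, 2.7576).
With 95% confidence, each one-unit increase in curing temperature is associated with a change of between 1.1404 and 2.7576 MPa in tensile strength.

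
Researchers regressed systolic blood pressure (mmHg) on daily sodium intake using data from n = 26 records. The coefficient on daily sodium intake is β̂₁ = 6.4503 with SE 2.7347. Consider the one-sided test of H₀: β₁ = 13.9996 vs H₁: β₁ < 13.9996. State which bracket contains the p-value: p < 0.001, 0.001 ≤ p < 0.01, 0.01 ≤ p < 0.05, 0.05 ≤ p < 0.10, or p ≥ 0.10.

0.001 ≤ p < 0.01

t = (6.4503 − 13.9996) / 2.7347 = -2.761.
df = n − 2 = 26 − 2 = 24.
One-sided p = P(T_{24} < t) ≈ 0.0054.
So 0.001 ≤ p < 0.01.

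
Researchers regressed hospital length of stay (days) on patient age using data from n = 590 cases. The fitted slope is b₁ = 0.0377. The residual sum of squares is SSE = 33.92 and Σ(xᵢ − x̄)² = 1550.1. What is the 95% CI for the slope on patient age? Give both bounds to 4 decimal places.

(0.0257, 0.0497)

MSE = SSE/(n − 2) = 33.92/588 = 0.0576871.
SE(b₁) = √(MSE/Sₓₓ) = √(0.0576871/1550.1) = 0.00610042.
df = n − 2 = 588.
t* = t_{0.025, 588} = 1.964007.
Margin = t* × SE = 1.964007 × 0.00610042 = 0.011981.
CI: 0.0377 ± 0.011981 → (0.0257, 0.0497).
With 95% confidence, each one-unit increase in patient age is associated with a change of between 0.0257 and 0.0497 days in hospital length of stay.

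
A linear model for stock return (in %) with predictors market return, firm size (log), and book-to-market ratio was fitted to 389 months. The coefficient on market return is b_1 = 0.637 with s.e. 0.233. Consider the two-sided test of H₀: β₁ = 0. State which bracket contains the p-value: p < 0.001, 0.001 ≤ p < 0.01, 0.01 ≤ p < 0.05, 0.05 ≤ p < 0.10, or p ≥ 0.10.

0.001 ≤ p < 0.01

t = 0.637 / 0.233 = 2.734.
df = n − k − 1 = 389 − 3 − 1 = 385.
Two-sided p = 2·P(T_{385} > |t|) ≈ 0.0065.
So 0.001 ≤ p < 0.01.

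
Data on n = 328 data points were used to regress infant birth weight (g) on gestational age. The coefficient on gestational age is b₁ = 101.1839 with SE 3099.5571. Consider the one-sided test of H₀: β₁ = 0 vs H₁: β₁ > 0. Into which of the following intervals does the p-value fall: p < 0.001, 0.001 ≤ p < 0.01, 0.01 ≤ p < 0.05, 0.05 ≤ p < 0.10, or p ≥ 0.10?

p ≥ 0.10

t = 101.1839 / 3099.5571 = 0.033.
df = n − 2 = 328 − 2 = 326.
One-sided p = P(T_{326} > t) ≈ 0.4870.
So p ≥ 0.10.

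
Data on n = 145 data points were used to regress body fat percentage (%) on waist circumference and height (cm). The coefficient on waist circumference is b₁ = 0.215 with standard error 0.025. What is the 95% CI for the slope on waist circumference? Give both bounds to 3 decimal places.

(0.166, 0.264)

df = n − k − 1 = 145 − 2 − 1 = 142.
t* = t_{0.025, 142} = 1.976811.
Margin = t* × SE = 1.976811 × 0.025 = 0.04942.
CI: 0.215 ± 0.04942 → (0.166, 0.264).
With 95% confidence, each one-unit increase in waist circumference is associated with a change of between 0.166 and 0.264 % in body fat percentage, holding the other predictors fixed.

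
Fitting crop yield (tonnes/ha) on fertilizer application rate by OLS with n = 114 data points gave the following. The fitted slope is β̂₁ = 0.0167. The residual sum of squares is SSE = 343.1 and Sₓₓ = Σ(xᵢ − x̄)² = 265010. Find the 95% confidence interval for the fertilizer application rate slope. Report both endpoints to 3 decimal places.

MSE = SSE/(n − 2) = 343.1/112 = 3.06339.
SE(β̂₁) = √(MSE/Sₓₓ) = √(3.06339/265010) = 0.00339993.
df = n − 2 = 112.
t* = t_{0.025, 112} = 1.981372.
Margin = t* × SE = 1.981372 × 0.00339993 = 0.00674.
CI: 0.0167 ± 0.00674 → (0.010, 0.023).
With 95% confidence, each one-unit increase in fertilizer application rate is associated with a change of between 0.010 and 0.023 tonnes/ha in crop yield.

(0.010, 0.023)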